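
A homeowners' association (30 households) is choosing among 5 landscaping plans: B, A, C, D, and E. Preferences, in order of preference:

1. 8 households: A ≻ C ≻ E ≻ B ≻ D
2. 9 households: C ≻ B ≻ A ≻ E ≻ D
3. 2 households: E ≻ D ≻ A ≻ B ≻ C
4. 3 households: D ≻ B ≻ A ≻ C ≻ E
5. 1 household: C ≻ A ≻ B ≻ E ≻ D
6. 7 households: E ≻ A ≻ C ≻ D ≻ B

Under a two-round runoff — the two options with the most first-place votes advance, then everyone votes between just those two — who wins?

C

Round 1 first-place votes: B 0, A 8, C 10, D 3, E 9.
C and E advance.
Runoff: C is preferred to E by 21 voters; E by 9.
C wins the runoff.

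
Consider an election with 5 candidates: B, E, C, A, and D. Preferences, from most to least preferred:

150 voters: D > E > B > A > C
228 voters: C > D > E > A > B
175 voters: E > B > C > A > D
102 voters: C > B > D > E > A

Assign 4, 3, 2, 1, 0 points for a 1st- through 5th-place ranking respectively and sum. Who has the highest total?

B: 150·2 + 228·0 + 175·3 + 102·3 = 1131
E: 150·3 + 228·2 + 175·4 + 102·1 = 1708
C: 150·0 + 228·4 + 175·2 + 102·4 = 1670
A: 150·1 + 228·1 + 175·1 + 102·0 = 553
D: 150·4 + 228·3 + 175·0 + 102·2 = 1488
E has the highest Borda score (1708).

E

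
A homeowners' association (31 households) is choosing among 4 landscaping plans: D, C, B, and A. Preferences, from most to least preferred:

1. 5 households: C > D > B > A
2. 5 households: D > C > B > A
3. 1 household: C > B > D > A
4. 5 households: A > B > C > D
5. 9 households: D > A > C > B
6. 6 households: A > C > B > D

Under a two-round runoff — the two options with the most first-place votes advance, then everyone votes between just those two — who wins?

D

Round 1 first-place votes: D 14, C 6, B 0, A 11.
D and A advance.
Runoff: D is preferred to A by 20 voters; A by 11.
D wins the runoff.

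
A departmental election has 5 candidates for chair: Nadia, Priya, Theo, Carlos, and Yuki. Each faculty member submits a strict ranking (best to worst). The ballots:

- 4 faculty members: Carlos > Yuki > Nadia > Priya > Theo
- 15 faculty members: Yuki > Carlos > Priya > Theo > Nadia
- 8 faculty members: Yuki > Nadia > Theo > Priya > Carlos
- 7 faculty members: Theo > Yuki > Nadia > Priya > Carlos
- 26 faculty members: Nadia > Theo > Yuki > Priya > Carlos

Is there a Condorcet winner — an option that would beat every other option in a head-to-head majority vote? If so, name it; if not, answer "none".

Checking pairwise contests:
Yuki beats Nadia 34–26.
Nadia beats Priya 45–15.
Nadia beats Theo 38–22.
Nadia beats Carlos 41–19.
Theo beats Yuki 33–27.
Every option loses at least one head-to-head, so there is no Condorcet winner.

none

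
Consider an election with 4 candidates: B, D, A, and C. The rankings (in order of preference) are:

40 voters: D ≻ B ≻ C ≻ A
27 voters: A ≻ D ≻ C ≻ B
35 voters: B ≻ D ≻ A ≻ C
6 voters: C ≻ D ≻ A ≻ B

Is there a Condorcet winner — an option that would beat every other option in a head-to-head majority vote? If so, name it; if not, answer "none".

D

D vs B: 73–35 for D.
D vs A: 81–27 for D.
D vs C: 102–6 for D.
D beats every other option head-to-head.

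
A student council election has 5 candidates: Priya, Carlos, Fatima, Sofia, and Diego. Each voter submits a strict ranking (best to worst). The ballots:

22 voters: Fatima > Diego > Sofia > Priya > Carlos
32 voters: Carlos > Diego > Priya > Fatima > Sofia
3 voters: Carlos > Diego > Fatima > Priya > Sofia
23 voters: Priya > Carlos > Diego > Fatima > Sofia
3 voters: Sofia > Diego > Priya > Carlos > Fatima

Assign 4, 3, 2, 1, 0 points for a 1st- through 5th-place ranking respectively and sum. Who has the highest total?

Priya: 22·1 + 32·2 + 3·1 + 23·4 + 3·2 = 187
Carlos: 22·0 + 32·4 + 3·4 + 23·3 + 3·1 = 212
Fatima: 22·4 + 32·1 + 3·2 + 23·1 + 3·0 = 149
Sofia: 22·2 + 32·0 + 3·0 + 23·0 + 3·4 = 56
Diego: 22·3 + 32·3 + 3·3 + 23·2 + 3·3 = 226
Diego has the highest Borda score (226).

Diego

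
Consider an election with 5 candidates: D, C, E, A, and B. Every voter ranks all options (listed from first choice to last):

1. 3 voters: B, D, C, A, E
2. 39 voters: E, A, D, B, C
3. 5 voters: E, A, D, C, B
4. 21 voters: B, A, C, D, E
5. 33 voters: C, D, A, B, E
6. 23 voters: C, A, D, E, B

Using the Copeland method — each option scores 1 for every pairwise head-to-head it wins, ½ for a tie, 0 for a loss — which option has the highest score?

A

D: beats E and B; loses to C and A → score 2.
C: beats D and E; loses to A and B → score 2.
E: beats B; loses to D, C, and A → score 1.
A: beats D, C, E, and B → score 4.
B: beats C; loses to D, E, and A → score 1.
A has the best pairwise record.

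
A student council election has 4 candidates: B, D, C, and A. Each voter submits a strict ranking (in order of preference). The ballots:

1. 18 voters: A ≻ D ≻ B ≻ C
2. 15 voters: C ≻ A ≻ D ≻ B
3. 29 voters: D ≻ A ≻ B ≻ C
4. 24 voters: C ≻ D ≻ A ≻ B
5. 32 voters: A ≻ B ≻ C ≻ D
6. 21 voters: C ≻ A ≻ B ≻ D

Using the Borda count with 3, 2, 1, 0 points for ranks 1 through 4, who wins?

B: 18·1 + 15·0 + 29·1 + 24·0 + 32·2 + 21·1 = 132
D: 18·2 + 15·1 + 29·3 + 24·2 + 32·0 + 21·0 = 186
C: 18·0 + 15·3 + 29·0 + 24·3 + 32·1 + 21·3 = 212
A: 18·3 + 15·2 + 29·2 + 24·1 + 32·3 + 21·2 = 304
A has the highest Borda score (304).

A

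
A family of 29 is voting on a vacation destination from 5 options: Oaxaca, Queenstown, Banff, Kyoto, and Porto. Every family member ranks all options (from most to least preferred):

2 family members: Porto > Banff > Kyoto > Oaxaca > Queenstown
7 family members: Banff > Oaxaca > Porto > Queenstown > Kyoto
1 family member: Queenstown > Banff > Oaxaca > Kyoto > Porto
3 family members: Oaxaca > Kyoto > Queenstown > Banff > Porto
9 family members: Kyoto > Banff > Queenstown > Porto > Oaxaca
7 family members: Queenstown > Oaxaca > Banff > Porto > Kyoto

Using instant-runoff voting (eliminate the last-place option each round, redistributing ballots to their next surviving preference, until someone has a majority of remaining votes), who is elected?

Banff

Round 1: Oaxaca 3, Queenstown 8, Banff 7, Kyoto 9, Porto 2. Eliminate Porto.
Round 2: Oaxaca 3, Queenstown 8, Banff 9, Kyoto 9. Eliminate Oaxaca.
Round 3: Queenstown 8, Banff 9, Kyoto 12. Eliminate Queenstown.
Round 4: Banff 17, Kyoto 12. Banff has a majority.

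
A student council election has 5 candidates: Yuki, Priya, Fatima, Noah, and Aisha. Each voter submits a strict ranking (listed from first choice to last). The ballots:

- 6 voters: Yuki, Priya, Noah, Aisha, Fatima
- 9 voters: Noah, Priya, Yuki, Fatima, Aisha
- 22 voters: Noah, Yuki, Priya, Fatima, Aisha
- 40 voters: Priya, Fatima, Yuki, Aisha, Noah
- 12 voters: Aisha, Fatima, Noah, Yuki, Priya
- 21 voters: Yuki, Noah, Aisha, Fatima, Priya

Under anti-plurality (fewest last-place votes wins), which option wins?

Last-place votes: Yuki 0, Priya 33, Fatima 6, Noah 40, Aisha 31.
Yuki is ranked last by the fewest voters, so Yuki wins.

Yuki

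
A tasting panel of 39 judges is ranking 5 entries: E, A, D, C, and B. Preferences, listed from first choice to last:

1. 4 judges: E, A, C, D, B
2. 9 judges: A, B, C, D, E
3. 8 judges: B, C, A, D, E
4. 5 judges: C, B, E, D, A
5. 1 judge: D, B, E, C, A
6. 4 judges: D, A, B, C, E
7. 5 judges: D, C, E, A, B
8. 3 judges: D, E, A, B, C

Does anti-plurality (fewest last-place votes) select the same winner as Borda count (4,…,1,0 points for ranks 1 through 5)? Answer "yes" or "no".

no

Anti-plurality — last-place votes: E 21, A 6, D 0, C 3, B 9. Winner: D.
Borda — scores: E 47, A 87, D 78, C 90, B 88. Winner: C.
The two methods disagree.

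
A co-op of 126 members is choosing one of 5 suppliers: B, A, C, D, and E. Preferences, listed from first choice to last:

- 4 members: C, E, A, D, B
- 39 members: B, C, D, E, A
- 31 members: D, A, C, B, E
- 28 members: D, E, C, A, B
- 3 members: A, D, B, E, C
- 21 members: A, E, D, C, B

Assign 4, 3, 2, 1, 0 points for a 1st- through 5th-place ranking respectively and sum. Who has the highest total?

D

B: 4·0 + 39·4 + 31·1 + 28·0 + 3·2 + 21·0 = 193
A: 4·2 + 39·0 + 31·3 + 28·1 + 3·4 + 21·4 = 225
C: 4·4 + 39·3 + 31·2 + 28·2 + 3·0 + 21·1 = 272
D: 4·1 + 39·2 + 31·4 + 28·4 + 3·3 + 21·2 = 369
E: 4·3 + 39·1 + 31·0 + 28·3 + 3·1 + 21·3 = 201
D has the highest Borda score (369).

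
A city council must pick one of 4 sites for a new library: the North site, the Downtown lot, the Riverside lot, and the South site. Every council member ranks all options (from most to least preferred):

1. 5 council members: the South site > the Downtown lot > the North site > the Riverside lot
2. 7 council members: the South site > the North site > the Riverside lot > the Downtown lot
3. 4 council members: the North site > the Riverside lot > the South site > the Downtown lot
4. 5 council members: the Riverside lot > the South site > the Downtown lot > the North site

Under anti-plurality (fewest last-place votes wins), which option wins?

the South site

Last-place votes: the North site 5, the Downtown lot 11, the Riverside lot 5, the South site 0.
the South site is ranked last by the fewest voters, so the South site wins.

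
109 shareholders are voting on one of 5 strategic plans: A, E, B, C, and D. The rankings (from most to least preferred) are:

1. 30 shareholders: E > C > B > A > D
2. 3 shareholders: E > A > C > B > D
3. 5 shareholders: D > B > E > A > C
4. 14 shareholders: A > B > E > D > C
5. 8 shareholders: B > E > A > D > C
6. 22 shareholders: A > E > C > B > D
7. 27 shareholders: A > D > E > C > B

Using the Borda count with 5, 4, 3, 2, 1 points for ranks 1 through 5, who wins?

A: 30·2 + 3·4 + 5·2 + 14·5 + 8·3 + 22·5 + 27·5 = 421
E: 30·5 + 3·5 + 5·3 + 14·3 + 8·4 + 22·4 + 27·3 = 423
B: 30·3 + 3·2 + 5·4 + 14·4 + 8·5 + 22·2 + 27·1 = 283
C: 30·4 + 3·3 + 5·1 + 14·1 + 8·1 + 22·3 + 27·2 = 276
D: 30·1 + 3·1 + 5·5 + 14·2 + 8·2 + 22·1 + 27·4 = 232
E has the highest Borda score (423).

E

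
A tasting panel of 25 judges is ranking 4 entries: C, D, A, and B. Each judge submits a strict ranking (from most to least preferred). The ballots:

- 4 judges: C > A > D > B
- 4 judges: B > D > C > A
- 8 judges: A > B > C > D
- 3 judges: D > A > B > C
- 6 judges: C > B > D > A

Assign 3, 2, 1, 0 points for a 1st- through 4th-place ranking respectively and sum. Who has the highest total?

C: 4·3 + 4·1 + 8·1 + 3·0 + 6·3 = 42
D: 4·1 + 4·2 + 8·0 + 3·3 + 6·1 = 27
A: 4·2 + 4·0 + 8·3 + 3·2 + 6·0 = 38
B: 4·0 + 4·3 + 8·2 + 3·1 + 6·2 = 43
B has the highest Borda score (43).

B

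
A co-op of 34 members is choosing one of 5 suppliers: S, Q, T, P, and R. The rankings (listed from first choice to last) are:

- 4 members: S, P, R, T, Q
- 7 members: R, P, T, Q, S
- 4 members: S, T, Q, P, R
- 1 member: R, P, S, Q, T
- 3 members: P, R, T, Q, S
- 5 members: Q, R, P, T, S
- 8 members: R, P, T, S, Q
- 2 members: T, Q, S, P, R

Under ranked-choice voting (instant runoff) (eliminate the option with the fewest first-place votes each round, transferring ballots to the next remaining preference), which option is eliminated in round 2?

Round 1: S 8, Q 5, T 2, P 3, R 16. Eliminate T.
Round 2: S 8, Q 7, P 3, R 16. Eliminate P.

P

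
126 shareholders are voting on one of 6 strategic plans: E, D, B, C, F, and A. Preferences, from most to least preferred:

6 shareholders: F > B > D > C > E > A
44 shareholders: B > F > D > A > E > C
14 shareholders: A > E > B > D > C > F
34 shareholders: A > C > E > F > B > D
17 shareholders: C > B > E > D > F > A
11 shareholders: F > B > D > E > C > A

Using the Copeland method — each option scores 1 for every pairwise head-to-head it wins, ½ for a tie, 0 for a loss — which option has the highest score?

B

E: beats D, C, and F; loses to B and A → score 3.
D: beats C and A; loses to E, B, and F → score 2.
B: beats E, D, C, F, and A → score 5.
C: beats F; loses to E, D, B, and A → score 1.
F: beats D and A; loses to E, B, and C → score 2.
A: beats E and C; loses to D, B, and F → score 2.
B has the best pairwise record.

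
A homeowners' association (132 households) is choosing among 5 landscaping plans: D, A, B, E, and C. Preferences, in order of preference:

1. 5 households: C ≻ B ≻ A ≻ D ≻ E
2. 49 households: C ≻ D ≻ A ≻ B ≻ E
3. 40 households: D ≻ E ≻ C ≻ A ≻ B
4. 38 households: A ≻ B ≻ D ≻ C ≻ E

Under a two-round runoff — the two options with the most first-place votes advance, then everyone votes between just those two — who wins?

Round 1 first-place votes: D 40, A 38, B 0, E 0, C 54.
C and D advance.
Runoff: C is preferred to D by 54 voters; D by 78.
D wins the runoff.

D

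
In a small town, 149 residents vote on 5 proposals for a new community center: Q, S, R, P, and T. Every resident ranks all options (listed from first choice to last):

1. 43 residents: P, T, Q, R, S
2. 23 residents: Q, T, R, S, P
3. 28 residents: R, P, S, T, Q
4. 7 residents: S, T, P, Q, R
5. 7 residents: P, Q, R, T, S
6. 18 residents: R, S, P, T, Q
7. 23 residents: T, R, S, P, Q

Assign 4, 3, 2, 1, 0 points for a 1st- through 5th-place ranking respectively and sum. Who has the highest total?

T

Q: 43·2 + 23·4 + 28·0 + 7·1 + 7·3 + 18·0 + 23·0 = 206
S: 43·0 + 23·1 + 28·2 + 7·4 + 7·0 + 18·3 + 23·2 = 207
R: 43·1 + 23·2 + 28·4 + 7·0 + 7·2 + 18·4 + 23·3 = 356
P: 43·4 + 23·0 + 28·3 + 7·2 + 7·4 + 18·2 + 23·1 = 357
T: 43·3 + 23·3 + 28·1 + 7·3 + 7·1 + 18·1 + 23·4 = 364
T has the highest Borda score (364).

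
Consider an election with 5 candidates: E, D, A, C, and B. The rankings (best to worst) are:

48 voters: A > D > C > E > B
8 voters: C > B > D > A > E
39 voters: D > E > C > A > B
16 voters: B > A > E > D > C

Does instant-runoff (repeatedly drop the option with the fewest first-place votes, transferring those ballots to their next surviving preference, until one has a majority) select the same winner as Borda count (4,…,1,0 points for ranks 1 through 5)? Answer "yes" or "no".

Instant-runoff — R1 E 0, D 39, A 48, C 8, B 16 (E out); R2 D 39, A 48, C 8, B 16 (C out); R3 D 39, A 48, B 24 (B out); R4 D 47, A 64 (A winner). Winner: A.
Borda — scores: E 197, D 332, A 287, C 206, B 88. Winner: D.
The two methods disagree.

no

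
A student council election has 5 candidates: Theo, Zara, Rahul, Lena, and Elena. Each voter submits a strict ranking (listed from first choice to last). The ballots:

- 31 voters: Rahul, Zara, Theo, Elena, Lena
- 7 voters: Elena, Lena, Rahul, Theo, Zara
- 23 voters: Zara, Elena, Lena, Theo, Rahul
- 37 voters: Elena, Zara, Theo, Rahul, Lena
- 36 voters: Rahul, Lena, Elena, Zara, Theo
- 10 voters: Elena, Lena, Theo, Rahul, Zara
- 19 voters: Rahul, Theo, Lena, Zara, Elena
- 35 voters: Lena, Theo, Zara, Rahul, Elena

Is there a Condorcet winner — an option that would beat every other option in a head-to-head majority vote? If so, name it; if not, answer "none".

none

Checking pairwise contests:
Zara beats Theo 127–71.
Rahul beats Zara 103–95.
Theo beats Rahul 105–93.
Rahul beats Lena 123–75.
Zara beats Elena 108–90.
Every option loses at least one head-to-head, so there is no Condorcet winner.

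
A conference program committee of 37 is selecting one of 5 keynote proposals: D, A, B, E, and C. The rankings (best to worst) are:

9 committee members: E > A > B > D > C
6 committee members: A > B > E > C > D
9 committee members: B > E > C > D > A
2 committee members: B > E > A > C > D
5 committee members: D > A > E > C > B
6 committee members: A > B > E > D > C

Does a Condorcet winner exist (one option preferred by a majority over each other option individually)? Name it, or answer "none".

none

Checking pairwise contests:
A beats D 23–14.
E beats A 20–17.
A beats B 26–11.
B beats E 23–14.
D beats C 20–17.
Every option loses at least one head-to-head, so there is no Condorcet winner.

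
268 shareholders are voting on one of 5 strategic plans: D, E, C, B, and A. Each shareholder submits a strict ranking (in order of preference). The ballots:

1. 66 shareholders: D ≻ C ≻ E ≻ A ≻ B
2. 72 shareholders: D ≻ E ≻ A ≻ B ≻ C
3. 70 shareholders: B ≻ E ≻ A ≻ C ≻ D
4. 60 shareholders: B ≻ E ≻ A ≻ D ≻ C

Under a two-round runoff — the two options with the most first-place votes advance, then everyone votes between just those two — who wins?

Round 1 first-place votes: D 138, E 0, C 0, B 130, A 0.
D and B advance.
Runoff: D is preferred to B by 138 voters; B by 130.
D wins the runoff.

D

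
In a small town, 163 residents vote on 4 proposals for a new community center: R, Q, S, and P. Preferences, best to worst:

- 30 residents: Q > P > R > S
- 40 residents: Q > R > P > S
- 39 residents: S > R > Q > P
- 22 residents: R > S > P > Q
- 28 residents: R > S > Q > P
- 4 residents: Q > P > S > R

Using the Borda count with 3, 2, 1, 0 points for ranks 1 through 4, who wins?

R

R: 30·1 + 40·2 + 39·2 + 22·3 + 28·3 + 4·0 = 338
Q: 30·3 + 40·3 + 39·1 + 22·0 + 28·1 + 4·3 = 289
S: 30·0 + 40·0 + 39·3 + 22·2 + 28·2 + 4·1 = 221
P: 30·2 + 40·1 + 39·0 + 22·1 + 28·0 + 4·2 = 130
R has the highest Borda score (338).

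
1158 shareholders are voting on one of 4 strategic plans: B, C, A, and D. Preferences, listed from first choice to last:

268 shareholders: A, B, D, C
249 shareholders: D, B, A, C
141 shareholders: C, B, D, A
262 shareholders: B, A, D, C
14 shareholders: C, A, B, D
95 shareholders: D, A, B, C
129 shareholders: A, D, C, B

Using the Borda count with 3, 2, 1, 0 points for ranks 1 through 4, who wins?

B

B: 268·2 + 249·2 + 141·2 + 262·3 + 14·1 + 95·1 + 129·0 = 2211
C: 268·0 + 249·0 + 141·3 + 262·0 + 14·3 + 95·0 + 129·1 = 594
A: 268·3 + 249·1 + 141·0 + 262·2 + 14·2 + 95·2 + 129·3 = 2182
D: 268·1 + 249·3 + 141·1 + 262·1 + 14·0 + 95·3 + 129·2 = 1961
B has the highest Borda score (2211).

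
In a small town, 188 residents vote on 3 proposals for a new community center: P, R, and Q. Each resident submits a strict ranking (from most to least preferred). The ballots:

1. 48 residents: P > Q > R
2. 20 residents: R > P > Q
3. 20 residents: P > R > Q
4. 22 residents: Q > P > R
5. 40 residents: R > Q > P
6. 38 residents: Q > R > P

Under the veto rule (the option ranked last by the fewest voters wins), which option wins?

Q

Last-place votes: P 78, R 70, Q 40.
Q is ranked last by the fewest voters, so Q wins.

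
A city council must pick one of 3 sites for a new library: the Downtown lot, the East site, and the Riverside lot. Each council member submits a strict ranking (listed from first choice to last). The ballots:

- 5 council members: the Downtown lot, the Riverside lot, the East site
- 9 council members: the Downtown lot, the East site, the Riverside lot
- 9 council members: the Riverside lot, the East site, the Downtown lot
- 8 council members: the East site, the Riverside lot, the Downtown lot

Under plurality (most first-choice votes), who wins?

First-place votes: the Downtown lot 14, the East site 8, the Riverside lot 9.
the Downtown lot has the most first-place votes.

the Downtown lot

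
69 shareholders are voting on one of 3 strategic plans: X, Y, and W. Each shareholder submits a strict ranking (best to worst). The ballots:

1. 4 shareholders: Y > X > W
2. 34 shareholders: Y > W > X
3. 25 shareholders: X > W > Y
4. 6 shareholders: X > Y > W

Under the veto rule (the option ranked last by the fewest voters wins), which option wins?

Last-place votes: X 34, Y 25, W 10.
W is ranked last by the fewest voters, so W wins.

W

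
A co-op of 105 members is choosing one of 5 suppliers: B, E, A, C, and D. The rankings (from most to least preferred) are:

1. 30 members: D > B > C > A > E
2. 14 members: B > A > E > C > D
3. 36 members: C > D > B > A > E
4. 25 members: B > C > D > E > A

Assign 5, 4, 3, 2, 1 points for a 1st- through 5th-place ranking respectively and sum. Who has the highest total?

B: 30·4 + 14·5 + 36·3 + 25·5 = 423
E: 30·1 + 14·3 + 36·1 + 25·2 = 158
A: 30·2 + 14·4 + 36·2 + 25·1 = 213
C: 30·3 + 14·2 + 36·5 + 25·4 = 398
D: 30·5 + 14·1 + 36·4 + 25·3 = 383
B has the highest Borda score (423).

B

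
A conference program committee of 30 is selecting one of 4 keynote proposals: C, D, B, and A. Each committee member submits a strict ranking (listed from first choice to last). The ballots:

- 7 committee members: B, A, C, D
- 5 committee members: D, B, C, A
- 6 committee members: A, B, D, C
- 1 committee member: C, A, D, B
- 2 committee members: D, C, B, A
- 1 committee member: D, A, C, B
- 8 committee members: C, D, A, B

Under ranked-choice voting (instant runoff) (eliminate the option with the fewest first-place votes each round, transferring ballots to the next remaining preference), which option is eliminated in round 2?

D

Round 1: C 9, D 8, B 7, A 6. Eliminate A.
Round 2: C 9, D 8, B 13. Eliminate D.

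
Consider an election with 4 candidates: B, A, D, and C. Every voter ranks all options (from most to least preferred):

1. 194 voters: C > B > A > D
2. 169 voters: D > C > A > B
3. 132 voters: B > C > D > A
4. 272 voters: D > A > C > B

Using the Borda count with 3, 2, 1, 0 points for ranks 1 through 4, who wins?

B: 194·2 + 169·0 + 132·3 + 272·0 = 784
A: 194·1 + 169·1 + 132·0 + 272·2 = 907
D: 194·0 + 169·3 + 132·1 + 272·3 = 1455
C: 194·3 + 169·2 + 132·2 + 272·1 = 1456
C has the highest Borda score (1456).

C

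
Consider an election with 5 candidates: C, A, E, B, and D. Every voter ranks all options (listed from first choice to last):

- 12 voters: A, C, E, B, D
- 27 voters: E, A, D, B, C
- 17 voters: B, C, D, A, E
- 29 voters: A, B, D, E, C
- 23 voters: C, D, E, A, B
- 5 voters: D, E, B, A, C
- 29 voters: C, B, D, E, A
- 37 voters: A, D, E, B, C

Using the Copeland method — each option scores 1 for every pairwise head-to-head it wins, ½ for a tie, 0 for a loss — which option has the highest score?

A

C: loses to A, E, B, and D → score 0.
A: beats C, E, B, and D → score 4.
E: beats C and B; loses to A and D → score 2.
B: beats C; loses to A, E, and D → score 1.
D: beats C, E, and B; loses to A → score 3.
A has the best pairwise record.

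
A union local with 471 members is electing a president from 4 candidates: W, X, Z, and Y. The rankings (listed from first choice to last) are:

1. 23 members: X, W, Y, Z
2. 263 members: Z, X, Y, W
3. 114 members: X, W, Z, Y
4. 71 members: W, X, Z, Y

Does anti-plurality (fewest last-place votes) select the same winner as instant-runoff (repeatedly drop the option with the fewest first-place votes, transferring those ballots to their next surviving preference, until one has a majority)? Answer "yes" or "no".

no

Anti-plurality — last-place votes: W 263, X 0, Z 23, Y 185. Winner: X.
Instant-runoff — R1 W 71, X 137, Z 263, Y 0 (Z winner). Winner: Z.
The two methods disagree.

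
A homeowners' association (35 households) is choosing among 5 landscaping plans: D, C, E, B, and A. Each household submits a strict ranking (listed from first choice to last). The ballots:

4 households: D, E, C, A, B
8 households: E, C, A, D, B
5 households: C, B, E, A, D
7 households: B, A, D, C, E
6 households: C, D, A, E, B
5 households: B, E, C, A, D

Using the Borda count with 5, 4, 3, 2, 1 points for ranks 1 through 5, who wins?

D: 4·5 + 8·2 + 5·1 + 7·3 + 6·4 + 5·1 = 91
C: 4·3 + 8·4 + 5·5 + 7·2 + 6·5 + 5·3 = 128
E: 4·4 + 8·5 + 5·3 + 7·1 + 6·2 + 5·4 = 110
B: 4·1 + 8·1 + 5·4 + 7·5 + 6·1 + 5·5 = 98
A: 4·2 + 8·3 + 5·2 + 7·4 + 6·3 + 5·2 = 98
C has the highest Borda score (128).

C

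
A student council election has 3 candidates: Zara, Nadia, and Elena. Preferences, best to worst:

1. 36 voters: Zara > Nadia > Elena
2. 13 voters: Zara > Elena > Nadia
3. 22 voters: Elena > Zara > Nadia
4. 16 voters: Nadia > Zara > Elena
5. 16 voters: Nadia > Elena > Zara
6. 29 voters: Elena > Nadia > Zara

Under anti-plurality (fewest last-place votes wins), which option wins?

Last-place votes: Zara 45, Nadia 35, Elena 52.
Nadia is ranked last by the fewest voters, so Nadia wins.

Nadia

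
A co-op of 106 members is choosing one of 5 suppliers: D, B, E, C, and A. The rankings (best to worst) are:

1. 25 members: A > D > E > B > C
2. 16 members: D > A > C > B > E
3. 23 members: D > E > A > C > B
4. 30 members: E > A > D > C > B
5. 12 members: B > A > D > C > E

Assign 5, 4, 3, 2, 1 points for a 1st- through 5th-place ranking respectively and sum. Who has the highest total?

A

D: 25·4 + 16·5 + 23·5 + 30·3 + 12·3 = 421
B: 25·2 + 16·2 + 23·1 + 30·1 + 12·5 = 195
E: 25·3 + 16·1 + 23·4 + 30·5 + 12·1 = 345
C: 25·1 + 16·3 + 23·2 + 30·2 + 12·2 = 203
A: 25·5 + 16·4 + 23·3 + 30·4 + 12·4 = 426
A has the highest Borda score (426).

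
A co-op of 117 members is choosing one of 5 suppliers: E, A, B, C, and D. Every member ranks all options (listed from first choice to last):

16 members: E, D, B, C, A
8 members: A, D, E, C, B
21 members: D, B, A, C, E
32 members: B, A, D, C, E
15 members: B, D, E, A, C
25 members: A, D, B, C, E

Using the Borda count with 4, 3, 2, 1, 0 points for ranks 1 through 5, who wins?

E: 16·4 + 8·2 + 21·0 + 32·0 + 15·2 + 25·0 = 110
A: 16·0 + 8·4 + 21·2 + 32·3 + 15·1 + 25·4 = 285
B: 16·2 + 8·0 + 21·3 + 32·4 + 15·4 + 25·2 = 333
C: 16·1 + 8·1 + 21·1 + 32·1 + 15·0 + 25·1 = 102
D: 16·3 + 8·3 + 21·4 + 32·2 + 15·3 + 25·3 = 340
D has the highest Borda score (340).

D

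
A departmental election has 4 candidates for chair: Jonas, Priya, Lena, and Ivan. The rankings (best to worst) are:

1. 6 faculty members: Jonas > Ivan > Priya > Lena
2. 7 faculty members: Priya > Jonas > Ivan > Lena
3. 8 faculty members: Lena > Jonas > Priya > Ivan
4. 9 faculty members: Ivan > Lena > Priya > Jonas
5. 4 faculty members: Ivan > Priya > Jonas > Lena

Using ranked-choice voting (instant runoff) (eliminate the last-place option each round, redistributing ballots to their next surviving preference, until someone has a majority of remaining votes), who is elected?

Ivan

Round 1: Jonas 6, Priya 7, Lena 8, Ivan 13. Eliminate Jonas.
Round 2: Priya 7, Lena 8, Ivan 19. Ivan has a majority.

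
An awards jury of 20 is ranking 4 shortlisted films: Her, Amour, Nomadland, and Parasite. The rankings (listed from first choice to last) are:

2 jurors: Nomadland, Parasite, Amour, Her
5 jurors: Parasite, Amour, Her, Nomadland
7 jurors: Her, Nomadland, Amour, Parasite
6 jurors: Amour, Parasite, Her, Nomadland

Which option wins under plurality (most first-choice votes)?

First-place votes: Her 7, Amour 6, Nomadland 2, Parasite 5.
Her has the most first-place votes.

Her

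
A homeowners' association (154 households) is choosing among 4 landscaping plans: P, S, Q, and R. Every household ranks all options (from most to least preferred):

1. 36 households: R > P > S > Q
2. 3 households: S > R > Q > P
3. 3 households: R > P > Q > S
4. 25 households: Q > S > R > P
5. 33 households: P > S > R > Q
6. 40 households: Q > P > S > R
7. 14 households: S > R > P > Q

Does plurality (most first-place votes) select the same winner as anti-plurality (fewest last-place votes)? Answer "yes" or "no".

no

Plurality — first-place votes: P 33, S 17, Q 65, R 39. Winner: Q.
Anti-plurality — last-place votes: P 28, S 3, Q 83, R 40. Winner: S.
The two methods disagree.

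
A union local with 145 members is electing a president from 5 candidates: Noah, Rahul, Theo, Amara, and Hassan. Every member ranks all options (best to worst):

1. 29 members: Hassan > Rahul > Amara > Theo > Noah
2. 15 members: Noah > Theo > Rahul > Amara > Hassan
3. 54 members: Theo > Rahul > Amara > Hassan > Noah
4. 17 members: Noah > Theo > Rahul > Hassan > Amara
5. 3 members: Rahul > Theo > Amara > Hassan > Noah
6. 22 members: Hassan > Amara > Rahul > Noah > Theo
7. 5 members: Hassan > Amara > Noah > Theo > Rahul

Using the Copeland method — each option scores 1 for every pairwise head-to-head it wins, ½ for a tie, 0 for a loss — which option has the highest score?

Noah: loses to Rahul, Theo, Amara, and Hassan → score 0.
Rahul: beats Noah, Amara, and Hassan; loses to Theo → score 3.
Theo: beats Noah, Rahul, Amara, and Hassan → score 4.
Amara: beats Noah; loses to Rahul, Theo, and Hassan → score 1.
Hassan: beats Noah and Amara; loses to Rahul and Theo → score 2.
Theo has the best pairwise record.

Theo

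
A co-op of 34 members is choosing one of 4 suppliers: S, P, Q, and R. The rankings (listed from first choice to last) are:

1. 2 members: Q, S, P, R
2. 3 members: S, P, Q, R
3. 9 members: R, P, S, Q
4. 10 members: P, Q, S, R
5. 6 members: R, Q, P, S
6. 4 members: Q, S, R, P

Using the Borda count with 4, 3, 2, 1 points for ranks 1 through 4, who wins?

S: 2·3 + 3·4 + 9·2 + 10·2 + 6·1 + 4·3 = 74
P: 2·2 + 3·3 + 9·3 + 10·4 + 6·2 + 4·1 = 96
Q: 2·4 + 3·2 + 9·1 + 10·3 + 6·3 + 4·4 = 87
R: 2·1 + 3·1 + 9·4 + 10·1 + 6·4 + 4·2 = 83
P has the highest Borda score (96).

P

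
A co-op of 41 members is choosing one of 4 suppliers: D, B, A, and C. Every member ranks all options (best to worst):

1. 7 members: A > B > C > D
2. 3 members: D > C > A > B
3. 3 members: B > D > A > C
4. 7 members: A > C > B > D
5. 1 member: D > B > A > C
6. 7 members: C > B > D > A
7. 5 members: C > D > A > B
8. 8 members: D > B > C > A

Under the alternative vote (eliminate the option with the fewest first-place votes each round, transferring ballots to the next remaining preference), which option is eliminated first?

Round 1: D 12, B 3, A 14, C 12. Eliminate B.

B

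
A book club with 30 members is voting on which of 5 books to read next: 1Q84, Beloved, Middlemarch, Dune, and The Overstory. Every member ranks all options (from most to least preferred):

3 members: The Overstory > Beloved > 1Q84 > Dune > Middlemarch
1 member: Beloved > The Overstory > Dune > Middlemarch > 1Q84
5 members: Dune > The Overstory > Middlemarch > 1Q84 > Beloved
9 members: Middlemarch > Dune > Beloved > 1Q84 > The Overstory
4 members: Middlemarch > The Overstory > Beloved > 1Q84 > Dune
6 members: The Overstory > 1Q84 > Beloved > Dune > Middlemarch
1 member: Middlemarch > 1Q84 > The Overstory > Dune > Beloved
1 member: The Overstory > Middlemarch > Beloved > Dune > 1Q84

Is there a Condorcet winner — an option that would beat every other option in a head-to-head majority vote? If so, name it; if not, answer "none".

The Overstory

The Overstory vs 1Q84: 20–10 for The Overstory.
The Overstory vs Beloved: 20–10 for The Overstory.
The Overstory vs Middlemarch: 16–14 for The Overstory.
The Overstory vs Dune: 16–14 for The Overstory.
The Overstory beats every other option head-to-head.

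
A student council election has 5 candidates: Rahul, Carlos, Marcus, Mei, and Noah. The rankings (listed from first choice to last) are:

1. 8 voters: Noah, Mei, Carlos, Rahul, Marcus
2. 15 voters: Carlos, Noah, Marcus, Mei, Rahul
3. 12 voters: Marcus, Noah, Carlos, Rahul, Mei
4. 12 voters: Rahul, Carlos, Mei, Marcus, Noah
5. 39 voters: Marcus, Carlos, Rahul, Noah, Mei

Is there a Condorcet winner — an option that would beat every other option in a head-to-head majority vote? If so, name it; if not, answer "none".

Marcus

Marcus vs Rahul: 66–20 for Marcus.
Marcus vs Carlos: 51–35 for Marcus.
Marcus vs Mei: 66–20 for Marcus.
Marcus vs Noah: 63–23 for Marcus.
Marcus beats every other option head-to-head.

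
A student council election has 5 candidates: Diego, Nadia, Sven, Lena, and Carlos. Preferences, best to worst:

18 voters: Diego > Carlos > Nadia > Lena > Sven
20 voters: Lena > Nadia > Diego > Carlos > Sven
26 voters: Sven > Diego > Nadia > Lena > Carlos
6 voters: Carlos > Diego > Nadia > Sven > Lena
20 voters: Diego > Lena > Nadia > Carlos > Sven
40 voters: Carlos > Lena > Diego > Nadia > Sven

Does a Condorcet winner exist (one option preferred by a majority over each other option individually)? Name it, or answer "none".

Diego vs Nadia: 110–20 for Diego.
Diego vs Sven: 104–26 for Diego.
Diego vs Lena: 70–60 for Diego.
Diego vs Carlos: 84–46 for Diego.
Diego beats every other option head-to-head.

Diego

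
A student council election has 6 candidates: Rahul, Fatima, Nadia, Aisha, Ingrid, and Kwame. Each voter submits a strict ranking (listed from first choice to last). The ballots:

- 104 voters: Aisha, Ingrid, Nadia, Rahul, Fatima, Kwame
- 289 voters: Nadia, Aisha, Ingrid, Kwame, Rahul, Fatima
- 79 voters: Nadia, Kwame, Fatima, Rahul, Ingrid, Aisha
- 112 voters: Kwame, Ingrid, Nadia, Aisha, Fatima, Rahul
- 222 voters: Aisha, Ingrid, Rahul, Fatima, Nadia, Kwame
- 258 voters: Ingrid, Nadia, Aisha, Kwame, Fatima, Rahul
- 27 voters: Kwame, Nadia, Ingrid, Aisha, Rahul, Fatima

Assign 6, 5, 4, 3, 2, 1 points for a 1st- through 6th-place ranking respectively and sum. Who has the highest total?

Rahul: 104·3 + 289·2 + 79·3 + 112·1 + 222·4 + 258·1 + 27·2 = 2439
Fatima: 104·2 + 289·1 + 79·4 + 112·2 + 222·3 + 258·2 + 27·1 = 2246
Nadia: 104·4 + 289·6 + 79·6 + 112·4 + 222·2 + 258·5 + 27·5 = 4941
Aisha: 104·6 + 289·5 + 79·1 + 112·3 + 222·6 + 258·4 + 27·3 = 4929
Ingrid: 104·5 + 289·4 + 79·2 + 112·5 + 222·5 + 258·6 + 27·4 = 5160
Kwame: 104·1 + 289·3 + 79·5 + 112·6 + 222·1 + 258·3 + 27·6 = 3196
Ingrid has the highest Borda score (5160).

Ingrid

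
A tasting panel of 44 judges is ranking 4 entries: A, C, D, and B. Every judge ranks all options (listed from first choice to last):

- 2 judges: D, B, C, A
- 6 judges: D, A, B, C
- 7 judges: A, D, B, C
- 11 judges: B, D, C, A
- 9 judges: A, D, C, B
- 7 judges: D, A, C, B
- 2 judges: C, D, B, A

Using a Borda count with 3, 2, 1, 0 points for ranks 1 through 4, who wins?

A: 2·0 + 6·2 + 7·3 + 11·0 + 9·3 + 7·2 + 2·0 = 74
C: 2·1 + 6·0 + 7·0 + 11·1 + 9·1 + 7·1 + 2·3 = 35
D: 2·3 + 6·3 + 7·2 + 11·2 + 9·2 + 7·3 + 2·2 = 103
B: 2·2 + 6·1 + 7·1 + 11·3 + 9·0 + 7·0 + 2·1 = 52
D has the highest Borda score (103).

D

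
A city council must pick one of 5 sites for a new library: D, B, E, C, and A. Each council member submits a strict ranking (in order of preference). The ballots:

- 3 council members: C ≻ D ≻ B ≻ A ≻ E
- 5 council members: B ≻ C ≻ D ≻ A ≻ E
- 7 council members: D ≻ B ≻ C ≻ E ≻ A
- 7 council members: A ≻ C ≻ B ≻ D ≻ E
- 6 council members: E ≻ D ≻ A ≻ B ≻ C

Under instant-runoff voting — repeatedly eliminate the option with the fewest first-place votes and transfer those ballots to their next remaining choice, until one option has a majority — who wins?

Round 1: D 7, B 5, E 6, C 3, A 7. Eliminate C.
Round 2: D 10, B 5, E 6, A 7. Eliminate B.
Round 3: D 15, E 6, A 7. D has a majority.

D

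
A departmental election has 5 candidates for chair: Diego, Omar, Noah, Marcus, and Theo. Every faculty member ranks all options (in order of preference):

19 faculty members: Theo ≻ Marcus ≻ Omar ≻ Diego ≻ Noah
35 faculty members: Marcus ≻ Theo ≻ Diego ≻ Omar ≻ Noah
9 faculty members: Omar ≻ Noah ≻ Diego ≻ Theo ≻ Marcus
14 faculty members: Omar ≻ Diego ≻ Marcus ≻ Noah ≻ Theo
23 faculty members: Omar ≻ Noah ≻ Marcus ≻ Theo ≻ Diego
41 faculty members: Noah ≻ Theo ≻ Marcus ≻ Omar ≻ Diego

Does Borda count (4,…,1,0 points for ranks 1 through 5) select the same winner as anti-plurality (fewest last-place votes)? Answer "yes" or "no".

no

Borda — scores: Diego 149, Omar 298, Noah 274, Marcus 353, Theo 336. Winner: Marcus.
Anti-plurality — last-place votes: Diego 64, Omar 0, Noah 54, Marcus 9, Theo 14. Winner: Omar.
The two methods disagree.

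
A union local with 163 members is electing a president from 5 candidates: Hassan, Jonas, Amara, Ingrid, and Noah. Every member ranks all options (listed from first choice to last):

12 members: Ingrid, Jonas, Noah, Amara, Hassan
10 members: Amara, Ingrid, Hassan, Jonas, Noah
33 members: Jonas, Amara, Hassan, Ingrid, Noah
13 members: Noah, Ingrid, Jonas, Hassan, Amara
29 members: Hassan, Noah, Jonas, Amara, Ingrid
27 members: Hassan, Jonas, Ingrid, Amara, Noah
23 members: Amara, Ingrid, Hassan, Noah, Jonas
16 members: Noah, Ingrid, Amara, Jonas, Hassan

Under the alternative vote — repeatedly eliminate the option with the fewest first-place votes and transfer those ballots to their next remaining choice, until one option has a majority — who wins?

Hassan

Round 1: Hassan 56, Jonas 33, Amara 33, Ingrid 12, Noah 29. Eliminate Ingrid.
Round 2: Hassan 56, Jonas 45, Amara 33, Noah 29. Eliminate Noah.
Round 3: Hassan 56, Jonas 58, Amara 49. Eliminate Amara.
Round 4: Hassan 89, Jonas 74. Hassan has a majority.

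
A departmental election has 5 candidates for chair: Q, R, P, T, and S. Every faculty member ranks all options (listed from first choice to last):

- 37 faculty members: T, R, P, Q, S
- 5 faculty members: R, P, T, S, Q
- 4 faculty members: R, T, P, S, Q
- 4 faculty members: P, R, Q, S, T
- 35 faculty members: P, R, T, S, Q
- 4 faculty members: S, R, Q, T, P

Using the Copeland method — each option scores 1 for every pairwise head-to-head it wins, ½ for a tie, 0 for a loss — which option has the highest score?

Q: loses to R, P, T, and S → score 0.
R: beats Q, P, T, and S → score 4.
P: beats Q and S; loses to R and T → score 2.
T: beats Q, P, and S; loses to R → score 3.
S: beats Q; loses to R, P, and T → score 1.
R has the best pairwise record.

R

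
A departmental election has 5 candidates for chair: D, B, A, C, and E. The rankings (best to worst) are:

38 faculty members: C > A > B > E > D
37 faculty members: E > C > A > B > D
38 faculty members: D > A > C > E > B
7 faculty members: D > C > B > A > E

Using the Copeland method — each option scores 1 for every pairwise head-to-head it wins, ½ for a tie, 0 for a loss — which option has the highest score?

D: loses to B, A, C, and E → score 0.
B: beats D; loses to A, C, and E → score 1.
A: beats D, B, and E; loses to C → score 3.
C: beats D, B, A, and E → score 4.
E: beats D and B; loses to A and C → score 2.
C has the best pairwise record.

C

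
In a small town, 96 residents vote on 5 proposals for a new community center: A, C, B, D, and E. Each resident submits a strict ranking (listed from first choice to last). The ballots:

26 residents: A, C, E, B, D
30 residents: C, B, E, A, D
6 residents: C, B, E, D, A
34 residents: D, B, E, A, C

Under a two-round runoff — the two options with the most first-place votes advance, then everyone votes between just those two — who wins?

Round 1 first-place votes: A 26, C 36, B 0, D 34, E 0.
C and D advance.
Runoff: C is preferred to D by 62 voters; D by 34.
C wins the runoff.

C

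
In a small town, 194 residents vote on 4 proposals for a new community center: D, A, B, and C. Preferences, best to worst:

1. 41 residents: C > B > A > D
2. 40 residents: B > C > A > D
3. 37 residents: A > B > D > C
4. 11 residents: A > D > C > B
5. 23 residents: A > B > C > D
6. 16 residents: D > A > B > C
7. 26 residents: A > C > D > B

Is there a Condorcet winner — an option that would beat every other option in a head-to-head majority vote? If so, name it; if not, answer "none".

A vs D: 178–16 for A.
A vs B: 113–81 for A.
A vs C: 113–81 for A.
A beats every other option head-to-head.

A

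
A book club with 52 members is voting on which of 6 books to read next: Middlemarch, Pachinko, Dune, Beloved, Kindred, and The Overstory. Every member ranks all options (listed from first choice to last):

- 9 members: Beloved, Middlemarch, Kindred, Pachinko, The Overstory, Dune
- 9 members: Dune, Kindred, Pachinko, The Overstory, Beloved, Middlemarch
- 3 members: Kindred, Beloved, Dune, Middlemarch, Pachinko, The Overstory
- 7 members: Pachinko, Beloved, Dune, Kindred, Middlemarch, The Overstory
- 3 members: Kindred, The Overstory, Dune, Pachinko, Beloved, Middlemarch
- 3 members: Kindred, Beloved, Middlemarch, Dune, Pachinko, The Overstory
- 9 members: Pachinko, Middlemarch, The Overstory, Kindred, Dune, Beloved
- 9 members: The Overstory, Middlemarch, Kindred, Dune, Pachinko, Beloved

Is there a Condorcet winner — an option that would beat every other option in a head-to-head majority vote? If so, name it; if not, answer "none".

none

Checking pairwise contests:
Pachinko beats Middlemarch 28–24.
Dune beats Pachinko 27–25.
Middlemarch beats Dune 30–22.
Pachinko beats Beloved 37–15.
Middlemarch beats Kindred 27–25.
Middlemarch beats The Overstory 31–21.
Every option loses at least one head-to-head, so there is no Condorcet winner.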